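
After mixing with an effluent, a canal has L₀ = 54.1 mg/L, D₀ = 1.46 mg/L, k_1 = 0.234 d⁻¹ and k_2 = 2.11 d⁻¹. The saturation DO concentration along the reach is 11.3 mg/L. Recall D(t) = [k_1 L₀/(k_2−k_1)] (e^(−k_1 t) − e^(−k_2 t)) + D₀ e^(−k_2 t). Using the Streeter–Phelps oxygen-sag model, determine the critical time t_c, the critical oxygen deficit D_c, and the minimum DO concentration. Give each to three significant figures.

t_c ≈ 1.04 d; D_c ≈ 4.70 mg/L; min DO ≈ 6.60 mg/L

t_c = [1/(k_2−k_1)] ln[(k_2/k_1)(1 − D₀(k_2−k_1)/(k_1 L₀))]
= [1/(2.11−0.234)] ln[(2.11/0.234)(1 − 1.46×1.876/(0.234×54.1))]
= (1/1.876) ln[9.017 × 0.7836] = 0.5330 × ln(7.066) = 0.5330 × 1.955 = 1.042 d.
L(t_c) = L₀ e^(−k_1 t_c) = 54.1 × 0.7836 = 42.39 mg/L, and at the critical point k_2 D_c = k_1 L, so D_c = (0.234/2.11) × 42.39 = 4.701 mg/L.
Minimum DO = C_s − D_c = 11.3 − 4.701 = 6.599 mg/L.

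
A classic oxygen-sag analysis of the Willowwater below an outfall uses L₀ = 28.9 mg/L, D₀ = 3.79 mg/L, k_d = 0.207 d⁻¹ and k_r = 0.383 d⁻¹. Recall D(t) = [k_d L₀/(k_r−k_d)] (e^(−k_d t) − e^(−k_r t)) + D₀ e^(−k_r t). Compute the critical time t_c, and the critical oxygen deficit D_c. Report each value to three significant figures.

t_c = [1/(k_r−k_d)] ln[(k_r/k_d)(1 − D₀(k_r−k_d)/(k_d L₀))]
= [1/(0.383−0.207)] ln[(0.383/0.207)(1 − 3.79×0.1760/(0.207×28.9))]
= (1/0.1760) ln[1.850 × 0.8885] = 5.682 × ln(1.644) = 5.682 × 0.4971 = 2.824 d.
D_c = (k_d/k_r) L₀ e^(−k_d t_c) = (0.207/0.383) × 28.9 × e^(−0.207×2.824) = 0.5405 × 28.9 × 0.5573 = 8.705 mg/L.

t_c ≈ 2.82 d; D_c ≈ 8.70 mg/L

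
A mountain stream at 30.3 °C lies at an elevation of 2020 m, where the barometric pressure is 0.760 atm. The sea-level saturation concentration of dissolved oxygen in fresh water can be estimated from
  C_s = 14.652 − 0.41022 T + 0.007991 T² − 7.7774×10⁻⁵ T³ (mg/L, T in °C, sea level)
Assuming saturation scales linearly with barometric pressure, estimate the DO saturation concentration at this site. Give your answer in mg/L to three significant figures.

At sea level: C_s = 14.652 − 0.41022×30.3 + 0.007991×30.3² − 7.7774×10⁻⁵×30.3³ = 7.395 mg/L.
Pressure correction: C_s' = 7.395 × 0.760 = 5.620 mg/L.

C_s ≈ 5.62 mg/L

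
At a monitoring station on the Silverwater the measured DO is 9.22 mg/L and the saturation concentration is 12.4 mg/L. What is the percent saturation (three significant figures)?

% saturation = C/C_s × 100 = 9.22/12.4 × 100 = 74.4 %.

74.4 % saturation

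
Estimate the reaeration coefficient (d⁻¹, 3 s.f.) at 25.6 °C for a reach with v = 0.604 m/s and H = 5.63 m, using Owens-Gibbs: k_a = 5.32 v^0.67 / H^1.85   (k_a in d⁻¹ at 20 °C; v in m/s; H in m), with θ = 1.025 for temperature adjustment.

k_a(20) = 5.32 × 0.604^0.67 / 5.63^1.85 = 5.32 × 0.7133 / 24.46 = 0.1552 d⁻¹.
k_a(25.6) = 0.1552 × 1.025^(25.6−20) = 0.1552 × 1.148 = 0.1782 d⁻¹.

k_a ≈ 0.178 d⁻¹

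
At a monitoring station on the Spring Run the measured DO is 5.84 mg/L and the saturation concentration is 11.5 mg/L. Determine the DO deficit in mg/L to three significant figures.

D ≈ 5.66 mg/L

D = C_s − C = 11.5 − 5.84 = 5.66 mg/L.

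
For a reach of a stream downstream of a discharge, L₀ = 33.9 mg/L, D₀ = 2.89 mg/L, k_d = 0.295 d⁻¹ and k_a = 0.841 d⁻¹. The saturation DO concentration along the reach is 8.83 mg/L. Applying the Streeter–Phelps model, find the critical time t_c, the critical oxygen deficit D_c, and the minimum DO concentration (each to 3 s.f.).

t_c ≈ 1.60 d; D_c ≈ 7.41 mg/L; min DO ≈ 1.42 mg/L

t_c = [1/(k_a−k_d)] ln[(k_a/k_d)(1 − D₀(k_a−k_d)/(k_d L₀))]
= [1/(0.841−0.295)] ln[(0.841/0.295)(1 − 2.89×0.5460/(0.295×33.9))]
= (1/0.5460) ln[2.851 × 0.8422] = 1.832 × ln(2.401) = 1.832 × 0.8759 = 1.604 d.
L(t_c) = L₀ e^(−k_d t_c) = 33.9 × 0.6230 = 21.12 mg/L, and at the critical point k_a D_c = k_d L, so D_c = (0.295/0.841) × 21.12 = 7.408 mg/L.
Minimum DO = C_s − D_c = 8.83 − 7.408 = 1.422 mg/L.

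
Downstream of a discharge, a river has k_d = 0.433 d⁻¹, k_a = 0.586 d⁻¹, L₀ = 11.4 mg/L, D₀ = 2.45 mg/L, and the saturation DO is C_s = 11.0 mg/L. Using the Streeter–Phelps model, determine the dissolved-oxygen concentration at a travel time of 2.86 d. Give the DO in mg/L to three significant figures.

DO ≈ 7.23 mg/L

k_d L₀/(k_a−k_d) = 0.433×11.4/(0.586−0.433) = 4.936/0.1530 = 32.26 mg/L.
e^(−k_d t) = e^(−0.433×2.860) = 0.2899; e^(−k_a t) = e^(−0.586×2.860) = 0.1871.
D = 32.26 × (0.2899 − 0.1871) + 2.45 × 0.1871 = 3.314 + 0.4585 = 3.773 mg/L.
DO = C_s − D = 11.0 − 3.773 = 7.227 mg/L.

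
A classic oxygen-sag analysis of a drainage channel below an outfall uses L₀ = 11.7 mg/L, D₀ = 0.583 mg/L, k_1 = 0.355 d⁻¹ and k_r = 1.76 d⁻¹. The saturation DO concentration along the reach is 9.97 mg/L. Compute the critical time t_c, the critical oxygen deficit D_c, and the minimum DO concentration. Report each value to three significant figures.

t_c ≈ 0.983 d; D_c ≈ 1.66 mg/L; min DO ≈ 8.31 mg/L

t_c = [1/(k_r−k_1)] ln[(k_r/k_1)(1 − D₀(k_r−k_1)/(k_1 L₀))]
= [1/(1.76−0.355)] ln[(1.76/0.355)(1 − 0.583×1.405/(0.355×11.7))]
= (1/1.405) ln[4.958 × 0.8028] = 0.7117 × ln(3.980) = 0.7117 × 1.381 = 0.9831 d.
D_c = (k_1/k_r) L₀ e^(−k_1 t_c) = (0.355/1.76) × 11.7 × e^(−0.355×0.9831) = 0.2017 × 11.7 × 0.7054 = 1.665 mg/L.
Minimum DO = C_s − D_c = 9.97 − 1.665 = 8.305 mg/L.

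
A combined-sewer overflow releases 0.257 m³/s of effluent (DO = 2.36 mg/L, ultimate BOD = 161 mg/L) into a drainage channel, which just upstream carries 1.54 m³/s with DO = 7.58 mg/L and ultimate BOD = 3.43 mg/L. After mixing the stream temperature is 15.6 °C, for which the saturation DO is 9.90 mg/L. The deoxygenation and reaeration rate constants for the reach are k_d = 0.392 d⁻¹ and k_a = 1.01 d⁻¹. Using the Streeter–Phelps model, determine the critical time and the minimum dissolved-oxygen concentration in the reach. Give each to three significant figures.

t_c ≈ 1.20 d; minimum DO ≈ 3.60 mg/L

Mixed DO = (1.54×7.58 + 0.257×2.36)/(1.54+0.257) = 12.28/1.797 = 6.833 mg/L.
Mixed L₀ = (1.54×3.43 + 0.257×161)/(1.797) = 46.66/1.797 = 25.97 mg/L.
Initial deficit D₀ = C_s − DO₀ = 9.90 − 6.833 = 3.067 mg/L.
t_c = (1/0.6180) ln[(1.01/0.392)(1 − 3.067×0.6180/(0.392×25.97))] = 1.618 × ln(2.097) = 1.198 d.
D_c = (0.392/1.01) × 25.97 × e^(−0.392×1.198) = 0.3881 × 25.97 × 0.6252 = 6.301 mg/L.
Minimum DO = 9.90 − 6.301 = 3.599 mg/L.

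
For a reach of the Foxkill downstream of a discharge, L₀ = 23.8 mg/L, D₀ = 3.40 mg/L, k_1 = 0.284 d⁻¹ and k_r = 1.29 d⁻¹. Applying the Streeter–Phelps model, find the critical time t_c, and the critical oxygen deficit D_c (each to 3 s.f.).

t_c = [1/(k_r−k_1)] ln[(k_r/k_1)(1 − D₀(k_r−k_1)/(k_1 L₀))]
= [1/(1.29−0.284)] ln[(1.29/0.284)(1 − 3.40×1.006/(0.284×23.8))]
= (1/1.006) ln[4.542 × 0.4940] = 0.9940 × ln(2.244) = 0.9940 × 0.8081 = 0.8033 d.
L(t_c) = L₀ e^(−k_1 t_c) = 23.8 × 0.7960 = 18.95 mg/L, and at the critical point k_r D_c = k_1 L, so D_c = (0.284/1.29) × 18.95 = 4.171 mg/L.

t_c ≈ 0.803 d; D_c ≈ 4.17 mg/L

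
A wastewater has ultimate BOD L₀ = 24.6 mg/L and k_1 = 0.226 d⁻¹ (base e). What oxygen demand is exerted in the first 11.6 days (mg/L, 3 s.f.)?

y ≈ 22.8 mg/L

y_t = L₀(1 − e^(−k_1 t)) = 24.6 × (1 − e^(−0.226×11.6))
= 24.6 × (1 − 0.07269) = 24.6 × 0.9273 = 22.81 mg/L.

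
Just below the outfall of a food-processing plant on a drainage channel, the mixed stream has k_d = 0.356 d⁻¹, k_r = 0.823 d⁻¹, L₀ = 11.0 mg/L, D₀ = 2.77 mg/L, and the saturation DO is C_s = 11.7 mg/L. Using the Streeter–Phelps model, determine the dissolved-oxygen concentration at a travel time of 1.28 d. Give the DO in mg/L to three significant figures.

DO ≈ 8.34 mg/L

k_d L₀/(k_r−k_d) = 0.356×11.0/(0.823−0.356) = 3.916/0.4670 = 8.385 mg/L.
e^(−k_d t) = e^(−0.356×1.280) = 0.6340; e^(−k_r t) = e^(−0.823×1.280) = 0.3487.
D = 8.385 × (0.6340 − 0.3487) + 2.77 × 0.3487 = 2.392 + 0.9660 = 3.358 mg/L.
DO = C_s − D = 11.7 − 3.358 = 8.342 mg/L.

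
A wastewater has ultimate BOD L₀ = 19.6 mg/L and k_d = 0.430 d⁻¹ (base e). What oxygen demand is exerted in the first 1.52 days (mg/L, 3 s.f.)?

y ≈ 9.40 mg/L

y_t = L₀(1 − e^(−k_d t)) = 19.6 × (1 − e^(−0.430×1.52))
= 19.6 × (1 − 0.5202) = 19.6 × 0.4798 = 9.405 mg/L.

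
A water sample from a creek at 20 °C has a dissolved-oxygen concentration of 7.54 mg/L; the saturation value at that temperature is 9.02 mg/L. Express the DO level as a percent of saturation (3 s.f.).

83.6 % saturation

% saturation = C/C_s × 100 = 7.54/9.02 × 100 = 83.6 %.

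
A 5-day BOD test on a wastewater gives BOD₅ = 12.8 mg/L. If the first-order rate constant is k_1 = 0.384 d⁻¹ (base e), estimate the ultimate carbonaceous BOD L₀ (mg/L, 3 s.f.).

L₀ ≈ 15.0 mg/L

BOD₅ = L₀(1 − e^(−5k_1)) ⇒ L₀ = BOD₅ / (1 − e^(−5×0.384))
= 12.8 / (1 − 0.1466) = 12.8 / 0.8534 = 15.00 mg/L.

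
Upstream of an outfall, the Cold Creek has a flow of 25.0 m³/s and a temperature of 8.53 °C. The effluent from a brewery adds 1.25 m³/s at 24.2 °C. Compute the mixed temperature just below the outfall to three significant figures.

Flow-weighted mixing: C = (Q_r C_r + Q_w C_w)/(Q_r + Q_w)
= (25.0×8.53 + 1.25×24.2)/(25.0 + 1.25) = 243.5/26.25 = 9.276 °C.

9.28 °C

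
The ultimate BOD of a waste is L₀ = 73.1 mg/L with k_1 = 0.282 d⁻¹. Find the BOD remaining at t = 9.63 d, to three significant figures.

L ≈ 4.84 mg/L

L_t = L₀ e^(−k_1 t) = 73.1 × e^(−0.282×9.63) = 73.1 × 0.06616 = 4.836 mg/L.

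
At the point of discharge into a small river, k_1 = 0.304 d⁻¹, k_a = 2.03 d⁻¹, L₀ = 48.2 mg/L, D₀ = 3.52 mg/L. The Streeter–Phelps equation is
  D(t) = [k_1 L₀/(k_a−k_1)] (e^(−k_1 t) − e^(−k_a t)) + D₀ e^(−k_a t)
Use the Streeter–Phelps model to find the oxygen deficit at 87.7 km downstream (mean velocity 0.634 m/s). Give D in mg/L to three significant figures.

D ≈ 5.03 mg/L

Travel time t = x/v = 87.7 km / (0.634 m/s) = 87700 m / 0.634 m/s = 138300 s = 1.601 d.
k_1 L₀/(k_a−k_1) = 0.304×48.2/(2.03−0.304) = 14.65/1.726 = 8.489 mg/L.
e^(−k_1 t) = e^(−0.304×1.601) = 0.6146; e^(−k_a t) = e^(−2.03×1.601) = 0.03877.
D = 8.489 × (0.6146 − 0.03877) + 3.52 × 0.03877 = 4.889 + 0.1365 = 5.025 mg/L.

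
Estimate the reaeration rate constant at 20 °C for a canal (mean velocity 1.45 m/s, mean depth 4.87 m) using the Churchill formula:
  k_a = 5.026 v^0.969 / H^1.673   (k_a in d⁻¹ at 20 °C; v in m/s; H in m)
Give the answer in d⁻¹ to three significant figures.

k_a ≈ 0.510 d⁻¹

k_a = 5.026 × 1.45^0.969 / 4.87^1.673 = 5.026 × 1.433 / 14.13 = 0.5097 d⁻¹.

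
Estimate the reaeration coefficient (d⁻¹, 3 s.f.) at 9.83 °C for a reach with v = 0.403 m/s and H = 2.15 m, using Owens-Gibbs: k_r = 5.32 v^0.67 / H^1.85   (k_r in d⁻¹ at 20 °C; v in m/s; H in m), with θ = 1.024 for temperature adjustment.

k_r ≈ 0.552 d⁻¹

k_r(20) = 5.32 × 0.403^0.67 / 2.15^1.85 = 5.32 × 0.5439 / 4.121 = 0.7022 d⁻¹.
k_r(9.83) = 0.7022 × 1.024^(9.83−20) = 0.7022 × 0.7857 = 0.5517 d⁻¹.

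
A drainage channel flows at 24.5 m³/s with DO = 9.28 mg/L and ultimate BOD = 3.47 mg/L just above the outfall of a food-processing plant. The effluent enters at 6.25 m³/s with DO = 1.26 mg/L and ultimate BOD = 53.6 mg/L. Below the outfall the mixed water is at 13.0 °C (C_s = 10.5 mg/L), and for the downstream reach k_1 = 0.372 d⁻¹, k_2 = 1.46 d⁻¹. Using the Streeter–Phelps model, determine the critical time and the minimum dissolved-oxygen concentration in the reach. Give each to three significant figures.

Mixed DO = (24.5×9.28 + 6.25×1.26)/(24.5+6.25) = 235.2/30.75 = 7.650 mg/L.
Mixed L₀ = (24.5×3.47 + 6.25×53.6)/(30.75) = 420.0/30.75 = 13.66 mg/L.
Initial deficit D₀ = C_s − DO₀ = 10.5 − 7.650 = 2.850 mg/L.
t_c = (1/1.088) ln[(1.46/0.372)(1 − 2.850×1.088/(0.372×13.66))] = 0.9191 × ln(1.530) = 0.3906 d.
D_c = (0.372/1.46) × 13.66 × e^(−0.372×0.3906) = 0.2548 × 13.66 × 0.8648 = 3.010 mg/L.
Minimum DO = 10.5 − 3.010 = 7.490 mg/L.

t_c ≈ 0.391 d; minimum DO ≈ 7.49 mg/L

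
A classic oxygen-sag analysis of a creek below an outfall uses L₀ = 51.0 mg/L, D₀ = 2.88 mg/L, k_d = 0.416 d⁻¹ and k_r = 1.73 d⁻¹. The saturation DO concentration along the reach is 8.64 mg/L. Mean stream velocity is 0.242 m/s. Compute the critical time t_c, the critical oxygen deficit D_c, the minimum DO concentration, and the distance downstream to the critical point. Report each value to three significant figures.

With k_r/k_d = 4.159 and 1 − D₀(k_r−k_d)/(k_d L₀) = 0.8216,
t_c = ln(4.159 × 0.8216) / (1.73 − 0.416) = ln(3.417) / 1.314 = 1.229/1.314 = 0.9351 d.
D_c = (k_d/k_r) L₀ e^(−k_d t_c) = (0.416/1.73) × 51.0 × e^(−0.416×0.9351) = 0.2405 × 51.0 × 0.6777 = 8.311 mg/L.
Minimum DO = C_s − D_c = 8.64 − 8.311 = 0.3286 mg/L.
x_c = v t_c = 0.242 m/s × 0.9351 d × 86400 s/d = 19550 m ≈ 19.6 km.

t_c ≈ 0.935 d; D_c ≈ 8.31 mg/L; min DO ≈ 0.329 mg/L; x_c ≈ 19.6 km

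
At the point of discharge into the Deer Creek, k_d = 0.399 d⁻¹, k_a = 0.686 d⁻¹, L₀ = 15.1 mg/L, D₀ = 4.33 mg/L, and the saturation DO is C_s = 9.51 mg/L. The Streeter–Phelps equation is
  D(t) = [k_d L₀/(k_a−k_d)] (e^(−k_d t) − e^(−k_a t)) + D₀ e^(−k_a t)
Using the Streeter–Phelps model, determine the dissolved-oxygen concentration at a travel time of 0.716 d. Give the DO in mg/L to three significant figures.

k_d L₀/(k_a−k_d) = 0.399×15.1/(0.686−0.399) = 6.025/0.2870 = 20.99 mg/L.
e^(−k_d t) = e^(−0.399×0.7160) = 0.7515; e^(−k_a t) = e^(−0.686×0.7160) = 0.6119.
D = 20.99 × (0.7515 − 0.6119) + 4.33 × 0.6119 = 2.930 + 2.650 = 5.580 mg/L.
DO = C_s − D = 9.51 − 5.580 = 3.930 mg/L.

DO ≈ 3.93 mg/L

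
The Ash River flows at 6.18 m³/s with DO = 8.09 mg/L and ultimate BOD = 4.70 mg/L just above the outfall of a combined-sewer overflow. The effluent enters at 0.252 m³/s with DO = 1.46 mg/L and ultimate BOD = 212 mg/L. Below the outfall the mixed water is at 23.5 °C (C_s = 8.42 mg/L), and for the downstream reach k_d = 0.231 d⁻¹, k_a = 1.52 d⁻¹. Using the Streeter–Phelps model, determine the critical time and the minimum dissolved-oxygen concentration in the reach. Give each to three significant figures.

Mixed DO = (6.18×8.09 + 0.252×1.46)/(6.18+0.252) = 50.36/6.432 = 7.830 mg/L.
Mixed L₀ = (6.18×4.70 + 0.252×212)/(6.432) = 82.47/6.432 = 12.82 mg/L.
Initial deficit D₀ = C_s − DO₀ = 8.42 − 7.830 = 0.5898 mg/L.
t_c = (1/1.289) ln[(1.52/0.231)(1 − 0.5898×1.289/(0.231×12.82))] = 0.7758 × ln(4.891) = 1.232 d.
D_c = (0.231/1.52) × 12.82 × e^(−0.231×1.232) = 0.1520 × 12.82 × 0.7524 = 1.466 mg/L.
Minimum DO = 8.42 − 1.466 = 6.954 mg/L.

t_c ≈ 1.23 d; minimum DO ≈ 6.95 mg/L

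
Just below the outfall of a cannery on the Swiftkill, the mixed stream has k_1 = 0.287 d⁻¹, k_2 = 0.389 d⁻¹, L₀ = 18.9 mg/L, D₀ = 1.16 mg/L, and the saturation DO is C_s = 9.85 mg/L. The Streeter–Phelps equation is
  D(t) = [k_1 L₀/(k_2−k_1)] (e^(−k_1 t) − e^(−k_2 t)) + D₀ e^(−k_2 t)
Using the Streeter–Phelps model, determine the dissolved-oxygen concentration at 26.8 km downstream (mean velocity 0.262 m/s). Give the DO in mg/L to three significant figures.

Travel time t = x/v = 26.8 km / (0.262 m/s) = 26800 m / 0.262 m/s = 102300 s = 1.184 d.
k_1 L₀/(k_2−k_1) = 0.287×18.9/(0.389−0.287) = 5.424/0.1020 = 53.18 mg/L.
e^(−k_1 t) = e^(−0.287×1.184) = 0.7119; e^(−k_2 t) = e^(−0.389×1.184) = 0.6309.
D = 53.18 × (0.7119 − 0.6309) + 1.16 × 0.6309 = 4.307 + 0.7319 = 5.039 mg/L.
DO = C_s − D = 9.85 − 5.039 = 4.811 mg/L.

DO ≈ 4.81 mg/L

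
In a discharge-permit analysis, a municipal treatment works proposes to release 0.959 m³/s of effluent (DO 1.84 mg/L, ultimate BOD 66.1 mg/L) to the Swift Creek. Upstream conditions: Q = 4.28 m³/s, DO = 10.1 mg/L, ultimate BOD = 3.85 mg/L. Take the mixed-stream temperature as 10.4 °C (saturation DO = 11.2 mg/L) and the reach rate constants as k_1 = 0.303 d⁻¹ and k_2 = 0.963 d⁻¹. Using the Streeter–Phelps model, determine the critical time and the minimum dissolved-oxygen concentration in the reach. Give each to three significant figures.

Mixed DO = (4.28×10.1 + 0.959×1.84)/(4.28+0.959) = 44.99/5.239 = 8.588 mg/L.
Mixed L₀ = (4.28×3.85 + 0.959×66.1)/(5.239) = 79.87/5.239 = 15.24 mg/L.
Initial deficit D₀ = C_s − DO₀ = 11.2 − 8.588 = 2.612 mg/L.
t_c = (1/0.6600) ln[(0.963/0.303)(1 − 2.612×0.6600/(0.303×15.24))] = 1.515 × ln(1.992) = 1.044 d.
D_c = (0.303/0.963) × 15.24 × e^(−0.303×1.044) = 0.3146 × 15.24 × 0.7288 = 3.496 mg/L.
Minimum DO = 11.2 − 3.496 = 7.704 mg/L.

t_c ≈ 1.04 d; minimum DO ≈ 7.70 mg/L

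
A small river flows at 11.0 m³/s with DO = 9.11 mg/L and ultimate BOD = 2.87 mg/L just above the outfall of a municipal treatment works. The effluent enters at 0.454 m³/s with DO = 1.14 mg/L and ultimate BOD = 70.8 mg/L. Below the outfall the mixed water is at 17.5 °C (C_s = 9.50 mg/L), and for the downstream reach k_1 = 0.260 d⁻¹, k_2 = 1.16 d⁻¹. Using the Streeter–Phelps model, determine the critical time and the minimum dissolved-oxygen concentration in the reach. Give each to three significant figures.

Mixed DO = (11.0×9.11 + 0.454×1.14)/(11.0+0.454) = 100.7/11.45 = 8.794 mg/L.
Mixed L₀ = (11.0×2.87 + 0.454×70.8)/(11.45) = 63.71/11.45 = 5.563 mg/L.
Initial deficit D₀ = C_s − DO₀ = 9.50 − 8.794 = 0.7059 mg/L.
t_c = (1/0.9000) ln[(1.16/0.260)(1 − 0.7059×0.9000/(0.260×5.563))] = 1.111 × ln(2.502) = 1.019 d.
D_c = (0.260/1.16) × 5.563 × e^(−0.260×1.019) = 0.2241 × 5.563 × 0.7673 = 0.9566 mg/L.
Minimum DO = 9.50 − 0.9566 = 8.543 mg/L.

t_c ≈ 1.02 d; minimum DO ≈ 8.54 mg/L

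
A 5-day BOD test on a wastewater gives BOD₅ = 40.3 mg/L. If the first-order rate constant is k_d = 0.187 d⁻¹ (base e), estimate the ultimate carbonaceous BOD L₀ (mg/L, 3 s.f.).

L₀ ≈ 66.3 mg/L

BOD₅ = L₀(1 − e^(−5k_d)) ⇒ L₀ = BOD₅ / (1 − e^(−5×0.187))
= 40.3 / (1 − 0.3926) = 40.3 / 0.6074 = 66.35 mg/L.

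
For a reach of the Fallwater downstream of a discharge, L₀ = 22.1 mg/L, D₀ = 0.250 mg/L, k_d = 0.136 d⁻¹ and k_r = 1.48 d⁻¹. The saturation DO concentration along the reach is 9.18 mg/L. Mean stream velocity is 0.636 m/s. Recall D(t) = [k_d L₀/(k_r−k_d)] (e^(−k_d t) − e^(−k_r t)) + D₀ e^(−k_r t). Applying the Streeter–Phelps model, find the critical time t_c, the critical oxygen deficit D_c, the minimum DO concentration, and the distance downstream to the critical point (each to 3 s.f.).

t_c = [1/(k_r−k_d)] ln[(k_r/k_d)(1 − D₀(k_r−k_d)/(k_d L₀))]
= [1/(1.48−0.136)] ln[(1.48/0.136)(1 − 0.250×1.344/(0.136×22.1))]
= (1/1.344) ln[10.88 × 0.8882] = 0.7440 × ln(9.666) = 0.7440 × 2.269 = 1.688 d.
D_c = (k_d/k_r) L₀ e^(−k_d t_c) = (0.136/1.48) × 22.1 × e^(−0.136×1.688) = 0.09189 × 22.1 × 0.7949 = 1.614 mg/L.
Minimum DO = C_s − D_c = 9.18 − 1.614 = 7.566 mg/L.
x_c = v t_c = 0.636 m/s × 1.688 d × 86400 s/d = 92750 m ≈ 92.8 km.

t_c ≈ 1.69 d; D_c ≈ 1.61 mg/L; min DO ≈ 7.57 mg/L; x_c ≈ 92.8 km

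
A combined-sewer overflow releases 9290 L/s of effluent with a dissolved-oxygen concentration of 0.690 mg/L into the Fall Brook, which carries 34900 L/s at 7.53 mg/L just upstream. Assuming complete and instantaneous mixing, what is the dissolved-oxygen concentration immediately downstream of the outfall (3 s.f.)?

6.09 mg/L

Flow-weighted mixing: C = (Q_r C_r + Q_w C_w)/(Q_r + Q_w)
= (34900×7.53 + 9290×0.690)/(34900 + 9290) = 269200/44190 = 6.092 mg/L.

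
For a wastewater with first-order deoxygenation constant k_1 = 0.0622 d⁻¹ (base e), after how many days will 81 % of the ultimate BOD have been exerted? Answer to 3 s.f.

t ≈ 26.7 d

y/L₀ = 1 − e^(−k_1 t) = 0.81 ⇒ e^(−k_1 t) = 0.190
t = −ln(0.190) / 0.0622 = 1.661 / 0.0622 = 26.70 d.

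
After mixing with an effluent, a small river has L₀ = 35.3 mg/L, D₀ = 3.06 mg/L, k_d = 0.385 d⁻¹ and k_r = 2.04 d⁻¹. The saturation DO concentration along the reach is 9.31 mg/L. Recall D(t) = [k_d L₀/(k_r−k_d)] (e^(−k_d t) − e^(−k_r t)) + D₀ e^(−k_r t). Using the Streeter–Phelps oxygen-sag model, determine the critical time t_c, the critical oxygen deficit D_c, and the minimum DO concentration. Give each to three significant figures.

With k_r/k_d = 5.299 and 1 − D₀(k_r−k_d)/(k_d L₀) = 0.6274,
t_c = ln(5.299 × 0.6274) / (2.04 − 0.385) = ln(3.324) / 1.655 = 1.201/1.655 = 0.7258 d.
D_c = (k_d/k_r) L₀ e^(−k_d t_c) = (0.385/2.04) × 35.3 × e^(−0.385×0.7258) = 0.1887 × 35.3 × 0.7562 = 5.038 mg/L.
Minimum DO = C_s − D_c = 9.31 − 5.038 = 4.272 mg/L.

t_c ≈ 0.726 d; D_c ≈ 5.04 mg/L; min DO ≈ 4.27 mg/L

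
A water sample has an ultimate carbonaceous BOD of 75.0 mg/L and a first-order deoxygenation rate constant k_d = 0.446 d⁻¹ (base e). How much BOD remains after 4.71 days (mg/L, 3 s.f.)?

L ≈ 9.18 mg/L

L_t = L₀ e^(−k_d t) = 75.0 × e^(−0.446×4.71) = 75.0 × 0.1224 = 9.178 mg/L.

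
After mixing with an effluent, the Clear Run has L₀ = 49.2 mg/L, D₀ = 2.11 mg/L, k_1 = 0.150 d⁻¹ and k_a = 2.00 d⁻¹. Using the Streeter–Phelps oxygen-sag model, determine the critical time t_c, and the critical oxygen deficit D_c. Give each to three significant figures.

t_c = [1/(k_a−k_1)] ln[(k_a/k_1)(1 − D₀(k_a−k_1)/(k_1 L₀))]
= [1/(2.00−0.150)] ln[(2.00/0.150)(1 − 2.11×1.850/(0.150×49.2))]
= (1/1.850) ln[13.33 × 0.4711] = 0.5405 × ln(6.281) = 0.5405 × 1.838 = 0.9933 d.
D_c = (k_1/k_a) L₀ e^(−k_1 t_c) = (0.150/2.00) × 49.2 × e^(−0.150×0.9933) = 0.07500 × 49.2 × 0.8616 = 3.179 mg/L.

t_c ≈ 0.993 d; D_c ≈ 3.18 mg/L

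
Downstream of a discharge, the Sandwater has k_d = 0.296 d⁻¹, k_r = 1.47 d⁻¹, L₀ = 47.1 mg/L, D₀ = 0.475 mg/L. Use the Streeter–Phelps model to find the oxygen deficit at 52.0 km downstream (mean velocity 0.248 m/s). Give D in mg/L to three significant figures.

D ≈ 5.47 mg/L

Travel time t = x/v = 52.0 km / (0.248 m/s) = 52000 m / 0.248 m/s = 209700 s = 2.427 d.
k_d L₀/(k_r−k_d) = 0.296×47.1/(1.47−0.296) = 13.94/1.174 = 11.88 mg/L.
e^(−k_d t) = e^(−0.296×2.427) = 0.4876; e^(−k_r t) = e^(−1.47×2.427) = 0.02823.
D = 11.88 × (0.4876 − 0.02823) + 0.475 × 0.02823 = 5.455 + 0.01341 = 5.468 mg/L.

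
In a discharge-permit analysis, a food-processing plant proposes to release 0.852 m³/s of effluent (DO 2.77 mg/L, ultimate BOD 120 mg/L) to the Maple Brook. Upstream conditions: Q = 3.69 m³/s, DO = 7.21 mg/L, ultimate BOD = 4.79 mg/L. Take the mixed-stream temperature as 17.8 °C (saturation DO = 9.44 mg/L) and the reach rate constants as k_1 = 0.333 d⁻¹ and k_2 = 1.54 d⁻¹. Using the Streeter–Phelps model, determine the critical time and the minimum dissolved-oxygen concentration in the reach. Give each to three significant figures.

Mixed DO = (3.69×7.21 + 0.852×2.77)/(3.69+0.852) = 28.96/4.542 = 6.377 mg/L.
Mixed L₀ = (3.69×4.79 + 0.852×120)/(4.542) = 119.9/4.542 = 26.40 mg/L.
Initial deficit D₀ = C_s − DO₀ = 9.44 − 6.377 = 3.063 mg/L.
t_c = (1/1.207) ln[(1.54/0.333)(1 − 3.063×1.207/(0.333×26.40))] = 0.8285 × ln(2.680) = 0.8167 d.
D_c = (0.333/1.54) × 26.40 × e^(−0.333×0.8167) = 0.2162 × 26.40 × 0.7619 = 4.349 mg/L.
Minimum DO = 9.44 − 4.349 = 5.091 mg/L.

t_c ≈ 0.817 d; minimum DO ≈ 5.09 mg/L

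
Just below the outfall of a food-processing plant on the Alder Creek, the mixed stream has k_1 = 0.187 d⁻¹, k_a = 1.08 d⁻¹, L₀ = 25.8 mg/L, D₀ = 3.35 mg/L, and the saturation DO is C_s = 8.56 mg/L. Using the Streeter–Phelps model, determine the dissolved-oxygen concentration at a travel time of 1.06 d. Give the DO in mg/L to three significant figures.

k_1 L₀/(k_a−k_1) = 0.187×25.8/(1.08−0.187) = 4.825/0.8930 = 5.403 mg/L.
e^(−k_1 t) = e^(−0.187×1.060) = 0.8202; e^(−k_a t) = e^(−1.08×1.060) = 0.3183.
D = 5.403 × (0.8202 − 0.3183) + 3.35 × 0.3183 = 2.712 + 1.066 = 3.778 mg/L.
DO = C_s − D = 8.56 − 3.778 = 4.782 mg/L.

DO ≈ 4.78 mg/L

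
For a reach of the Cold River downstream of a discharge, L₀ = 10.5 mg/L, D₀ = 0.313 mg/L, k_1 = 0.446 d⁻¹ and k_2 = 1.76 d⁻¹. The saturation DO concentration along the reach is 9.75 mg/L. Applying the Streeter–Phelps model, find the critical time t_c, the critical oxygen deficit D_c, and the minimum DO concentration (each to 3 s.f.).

With k_2/k_1 = 3.946 and 1 − D₀(k_2−k_1)/(k_1 L₀) = 0.9122,
t_c = ln(3.946 × 0.9122) / (1.76 − 0.446) = ln(3.600) / 1.314 = 1.281/1.314 = 0.9748 d.
D_c = (k_1/k_2) L₀ e^(−k_1 t_c) = (0.446/1.76) × 10.5 × e^(−0.446×0.9748) = 0.2534 × 10.5 × 0.6474 = 1.723 mg/L.
Minimum DO = C_s − D_c = 9.75 − 1.723 = 8.027 mg/L.

t_c ≈ 0.975 d; D_c ≈ 1.72 mg/L; min DO ≈ 8.03 mg/L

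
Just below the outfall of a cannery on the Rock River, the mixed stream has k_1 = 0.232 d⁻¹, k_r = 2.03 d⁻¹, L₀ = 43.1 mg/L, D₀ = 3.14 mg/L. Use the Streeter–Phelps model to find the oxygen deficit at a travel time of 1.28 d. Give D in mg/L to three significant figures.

k_1 L₀/(k_r−k_1) = 0.232×43.1/(2.03−0.232) = 9.999/1.798 = 5.561 mg/L.
e^(−k_1 t) = e^(−0.232×1.280) = 0.7431; e^(−k_r t) = e^(−2.03×1.280) = 0.07439.
D = 5.561 × (0.7431 − 0.07439) + 3.14 × 0.07439 = 3.719 + 0.2336 = 3.952 mg/L.

D ≈ 3.95 mg/L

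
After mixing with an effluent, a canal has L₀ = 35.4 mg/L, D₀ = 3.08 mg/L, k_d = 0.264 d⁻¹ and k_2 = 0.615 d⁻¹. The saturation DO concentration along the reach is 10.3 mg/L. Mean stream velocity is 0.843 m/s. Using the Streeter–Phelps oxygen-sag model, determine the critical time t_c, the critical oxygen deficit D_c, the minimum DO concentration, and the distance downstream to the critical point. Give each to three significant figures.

t_c = [1/(k_2−k_d)] ln[(k_2/k_d)(1 − D₀(k_2−k_d)/(k_d L₀))]
= [1/(0.615−0.264)] ln[(0.615/0.264)(1 − 3.08×0.3510/(0.264×35.4))]
= (1/0.3510) ln[2.330 × 0.8843] = 2.849 × ln(2.060) = 2.849 × 0.7227 = 2.059 d.
L(t_c) = L₀ e^(−k_d t_c) = 35.4 × 0.5807 = 20.56 mg/L, and at the critical point k_2 D_c = k_d L, so D_c = (0.264/0.615) × 20.56 = 8.824 mg/L.
Minimum DO = C_s − D_c = 10.3 − 8.824 = 1.476 mg/L.
x_c = v t_c = 0.843 m/s × 2.059 d × 86400 s/d = 150000 m ≈ 150 km.

t_c ≈ 2.06 d; D_c ≈ 8.82 mg/L; min DO ≈ 1.48 mg/L; x_c ≈ 150 km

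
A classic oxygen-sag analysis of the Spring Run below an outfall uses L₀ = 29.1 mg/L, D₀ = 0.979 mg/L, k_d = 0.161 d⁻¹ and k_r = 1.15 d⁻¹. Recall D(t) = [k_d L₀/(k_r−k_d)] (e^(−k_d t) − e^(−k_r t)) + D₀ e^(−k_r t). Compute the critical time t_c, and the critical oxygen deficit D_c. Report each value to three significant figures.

t_c ≈ 1.75 d; D_c ≈ 3.07 mg/L

At the critical point dD/dt = 0, so k_d L₀ e^(−k_d t) = k_r D. Substituting D(t) from the Streeter–Phelps equation and solving for t gives
t_c = ln[(k_r/k_d)(1 − D₀(k_r−k_d)/(k_d L₀))] / (k_r−k_d).
Here k_r−k_d = 0.9890 d⁻¹ and 1 − D₀(k_r−k_d)/(k_d L₀) = 1 − 0.979×0.9890/(0.161×29.1) = 0.7933, so
t_c = ln(7.143 × 0.7933) / 0.9890 = 1.735 / 0.9890 = 1.754 d.
D_c = (k_d/k_r) L₀ e^(−k_d t_c) = (0.161/1.15) × 29.1 × e^(−0.161×1.754) = 0.1400 × 29.1 × 0.7540 = 3.072 mg/L.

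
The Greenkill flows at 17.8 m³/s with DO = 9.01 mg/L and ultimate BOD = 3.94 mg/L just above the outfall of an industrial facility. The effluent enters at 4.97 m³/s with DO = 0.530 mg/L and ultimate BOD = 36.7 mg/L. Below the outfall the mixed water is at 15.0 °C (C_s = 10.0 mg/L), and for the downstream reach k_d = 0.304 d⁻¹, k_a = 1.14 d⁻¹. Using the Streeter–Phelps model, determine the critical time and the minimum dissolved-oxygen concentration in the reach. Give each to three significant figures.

Mixed DO = (17.8×9.01 + 4.97×0.530)/(17.8+4.97) = 163.0/22.77 = 7.159 mg/L.
Mixed L₀ = (17.8×3.94 + 4.97×36.7)/(22.77) = 252.5/22.77 = 11.09 mg/L.
Initial deficit D₀ = C_s − DO₀ = 10.0 − 7.159 = 2.841 mg/L.
t_c = (1/0.8360) ln[(1.14/0.304)(1 − 2.841×0.8360/(0.304×11.09))] = 1.196 × ln(1.108) = 0.1231 d.
D_c = (0.304/1.14) × 11.09 × e^(−0.304×0.1231) = 0.2667 × 11.09 × 0.9633 = 2.849 mg/L.
Minimum DO = 10.0 − 2.849 = 7.151 mg/L.

t_c ≈ 0.123 d; minimum DO ≈ 7.15 mg/L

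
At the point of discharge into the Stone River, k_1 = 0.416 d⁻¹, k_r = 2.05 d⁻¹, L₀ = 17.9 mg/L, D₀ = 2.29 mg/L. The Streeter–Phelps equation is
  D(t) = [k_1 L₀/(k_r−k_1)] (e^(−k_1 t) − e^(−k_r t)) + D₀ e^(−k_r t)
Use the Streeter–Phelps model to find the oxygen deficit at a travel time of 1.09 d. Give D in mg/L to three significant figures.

D ≈ 2.65 mg/L

k_1 L₀/(k_r−k_1) = 0.416×17.9/(2.05−0.416) = 7.446/1.634 = 4.557 mg/L.
e^(−k_1 t) = e^(−0.416×1.090) = 0.6354; e^(−k_r t) = e^(−2.05×1.090) = 0.1070.
D = 4.557 × (0.6354 − 0.1070) + 2.29 × 0.1070 = 2.408 + 0.2451 = 2.653 mg/L.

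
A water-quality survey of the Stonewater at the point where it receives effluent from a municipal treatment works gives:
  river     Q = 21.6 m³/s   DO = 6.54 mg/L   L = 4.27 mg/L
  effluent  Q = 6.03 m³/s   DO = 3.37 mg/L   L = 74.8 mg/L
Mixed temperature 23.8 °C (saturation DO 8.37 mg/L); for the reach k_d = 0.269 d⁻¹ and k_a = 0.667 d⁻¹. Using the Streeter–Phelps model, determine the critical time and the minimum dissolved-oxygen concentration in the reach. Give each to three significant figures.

t_c ≈ 1.75 d; minimum DO ≈ 3.42 mg/L

Mixed DO = (21.6×6.54 + 6.03×3.37)/(21.6+6.03) = 161.6/27.63 = 5.848 mg/L.
Mixed L₀ = (21.6×4.27 + 6.03×74.8)/(27.63) = 543.3/27.63 = 19.66 mg/L.
Initial deficit D₀ = C_s − DO₀ = 8.37 − 5.848 = 2.522 mg/L.
t_c = (1/0.3980) ln[(0.667/0.269)(1 − 2.522×0.3980/(0.269×19.66))] = 2.513 × ln(2.009) = 1.753 d.
D_c = (0.269/0.667) × 19.66 × e^(−0.269×1.753) = 0.4033 × 19.66 × 0.6240 = 4.949 mg/L.
Minimum DO = 8.37 − 4.949 = 3.421 mg/L.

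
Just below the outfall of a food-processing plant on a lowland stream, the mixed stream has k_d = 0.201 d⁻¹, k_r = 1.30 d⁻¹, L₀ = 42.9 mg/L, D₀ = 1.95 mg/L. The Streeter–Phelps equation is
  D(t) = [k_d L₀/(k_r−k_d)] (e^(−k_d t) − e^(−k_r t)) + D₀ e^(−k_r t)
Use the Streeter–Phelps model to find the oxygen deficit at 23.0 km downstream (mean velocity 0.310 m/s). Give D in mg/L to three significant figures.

Travel time t = x/v = 23.0 km / (0.310 m/s) = 23000 m / 0.310 m/s = 74190 s = 0.8587 d.
k_d L₀/(k_r−k_d) = 0.201×42.9/(1.30−0.201) = 8.623/1.099 = 7.846 mg/L.
e^(−k_d t) = e^(−0.201×0.8587) = 0.8415; e^(−k_r t) = e^(−1.30×0.8587) = 0.3275.
D = 7.846 × (0.8415 − 0.3275) + 1.95 × 0.3275 = 4.033 + 0.6386 = 4.671 mg/L.

D ≈ 4.67 mg/L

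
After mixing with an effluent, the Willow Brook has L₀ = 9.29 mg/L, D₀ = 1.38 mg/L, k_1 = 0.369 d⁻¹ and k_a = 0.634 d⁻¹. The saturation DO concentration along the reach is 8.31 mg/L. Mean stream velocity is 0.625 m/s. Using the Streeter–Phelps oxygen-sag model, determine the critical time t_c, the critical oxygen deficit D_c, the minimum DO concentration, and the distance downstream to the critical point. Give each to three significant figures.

t_c ≈ 1.62 d; D_c ≈ 2.98 mg/L; min DO ≈ 5.33 mg/L; x_c ≈ 87.3 km

With k_a/k_1 = 1.718 and 1 − D₀(k_a−k_1)/(k_1 L₀) = 0.8933,
t_c = ln(1.718 × 0.8933) / (0.634 − 0.369) = ln(1.535) / 0.2650 = 0.4284/0.2650 = 1.617 d.
D_c = (k_1/k_a) L₀ e^(−k_1 t_c) = (0.369/0.634) × 9.29 × e^(−0.369×1.617) = 0.5820 × 9.29 × 0.5507 = 2.978 mg/L.
Minimum DO = C_s − D_c = 8.31 − 2.978 = 5.332 mg/L.
x_c = v t_c = 0.625 m/s × 1.617 d × 86400 s/d = 87310 m ≈ 87.3 km.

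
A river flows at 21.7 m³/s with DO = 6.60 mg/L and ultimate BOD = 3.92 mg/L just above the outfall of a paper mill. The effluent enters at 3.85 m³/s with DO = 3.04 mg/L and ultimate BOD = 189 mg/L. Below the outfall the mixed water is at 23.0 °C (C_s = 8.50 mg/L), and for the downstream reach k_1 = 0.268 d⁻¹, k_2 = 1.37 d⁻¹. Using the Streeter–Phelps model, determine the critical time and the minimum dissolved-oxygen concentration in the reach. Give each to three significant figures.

t_c ≈ 1.14 d; minimum DO ≈ 3.91 mg/L

Mixed DO = (21.7×6.60 + 3.85×3.04)/(21.7+3.85) = 154.9/25.55 = 6.064 mg/L.
Mixed L₀ = (21.7×3.92 + 3.85×189)/(25.55) = 812.7/25.55 = 31.81 mg/L.
Initial deficit D₀ = C_s − DO₀ = 8.50 − 6.064 = 2.436 mg/L.
t_c = (1/1.102) ln[(1.37/0.268)(1 − 2.436×1.102/(0.268×31.81))] = 0.9074 × ln(3.502) = 1.137 d.
D_c = (0.268/1.37) × 31.81 × e^(−0.268×1.137) = 0.1956 × 31.81 × 0.7373 = 4.588 mg/L.
Minimum DO = 8.50 − 4.588 = 3.912 mg/L.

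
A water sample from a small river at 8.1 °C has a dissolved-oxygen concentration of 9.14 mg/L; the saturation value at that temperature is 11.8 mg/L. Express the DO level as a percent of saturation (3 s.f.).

% saturation = C/C_s × 100 = 9.14/11.8 × 100 = 77.5 %.

77.5 % saturation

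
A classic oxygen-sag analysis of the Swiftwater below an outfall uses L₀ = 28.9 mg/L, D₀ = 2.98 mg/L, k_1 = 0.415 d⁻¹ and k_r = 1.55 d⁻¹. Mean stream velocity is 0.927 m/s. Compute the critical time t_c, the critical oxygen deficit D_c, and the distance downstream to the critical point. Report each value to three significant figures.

t_c = [1/(k_r−k_1)] ln[(k_r/k_1)(1 − D₀(k_r−k_1)/(k_1 L₀))]
= [1/(1.55−0.415)] ln[(1.55/0.415)(1 − 2.98×1.135/(0.415×28.9))]
= (1/1.135) ln[3.735 × 0.7180] = 0.8811 × ln(2.682) = 0.8811 × 0.9864 = 0.8691 d.
L(t_c) = L₀ e^(−k_1 t_c) = 28.9 × 0.6972 = 20.15 mg/L, and at the critical point k_r D_c = k_1 L, so D_c = (0.415/1.55) × 20.15 = 5.395 mg/L.
x_c = v t_c = 0.927 m/s × 0.8691 d × 86400 s/d = 69610 m ≈ 69.6 km.

t_c ≈ 0.869 d; D_c ≈ 5.39 mg/L; x_c ≈ 69.6 km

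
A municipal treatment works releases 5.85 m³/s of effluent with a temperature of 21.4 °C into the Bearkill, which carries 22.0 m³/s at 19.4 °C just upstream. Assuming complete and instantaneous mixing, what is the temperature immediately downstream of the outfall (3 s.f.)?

19.8 °C

Flow-weighted mixing: C = (Q_r C_r + Q_w C_w)/(Q_r + Q_w)
= (22.0×19.4 + 5.85×21.4)/(22.0 + 5.85) = 552.0/27.85 = 19.82 °C.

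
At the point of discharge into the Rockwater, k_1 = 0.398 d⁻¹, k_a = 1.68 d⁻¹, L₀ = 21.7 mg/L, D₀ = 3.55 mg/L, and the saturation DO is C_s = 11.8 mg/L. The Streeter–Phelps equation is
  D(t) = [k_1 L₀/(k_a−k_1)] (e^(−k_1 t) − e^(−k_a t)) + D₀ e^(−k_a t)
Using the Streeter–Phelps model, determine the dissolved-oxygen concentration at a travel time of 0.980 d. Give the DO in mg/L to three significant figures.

DO ≈ 7.85 mg/L

k_1 L₀/(k_a−k_1) = 0.398×21.7/(1.68−0.398) = 8.637/1.282 = 6.737 mg/L.
e^(−k_1 t) = e^(−0.398×0.9800) = 0.6770; e^(−k_a t) = e^(−1.68×0.9800) = 0.1927.
D = 6.737 × (0.6770 − 0.1927) + 3.55 × 0.1927 = 3.263 + 0.6842 = 3.947 mg/L.
DO = C_s − D = 11.8 − 3.947 = 7.853 mg/L.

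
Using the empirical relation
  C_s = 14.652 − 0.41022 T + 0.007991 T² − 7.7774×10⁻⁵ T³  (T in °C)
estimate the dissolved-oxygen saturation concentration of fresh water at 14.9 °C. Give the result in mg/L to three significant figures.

C_s = 14.652 − 0.41022×14.9 + 0.007991×14.9² − 7.7774×10⁻⁵×14.9³ = 10.06 mg/L.

C_s ≈ 10.1 mg/L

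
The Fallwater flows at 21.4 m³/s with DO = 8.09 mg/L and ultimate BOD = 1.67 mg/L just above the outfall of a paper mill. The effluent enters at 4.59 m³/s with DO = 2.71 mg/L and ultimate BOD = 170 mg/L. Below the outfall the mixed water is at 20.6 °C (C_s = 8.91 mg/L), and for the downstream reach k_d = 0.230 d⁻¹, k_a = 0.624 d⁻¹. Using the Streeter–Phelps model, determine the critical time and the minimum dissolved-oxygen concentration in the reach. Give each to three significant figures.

Mixed DO = (21.4×8.09 + 4.59×2.71)/(21.4+4.59) = 185.6/25.99 = 7.140 mg/L.
Mixed L₀ = (21.4×1.67 + 4.59×170)/(25.99) = 816.0/25.99 = 31.40 mg/L.
Initial deficit D₀ = C_s − DO₀ = 8.91 − 7.140 = 1.770 mg/L.
t_c = (1/0.3940) ln[(0.624/0.230)(1 − 1.770×0.3940/(0.230×31.40))] = 2.538 × ln(2.451) = 2.275 d.
D_c = (0.230/0.624) × 31.40 × e^(−0.230×2.275) = 0.3686 × 31.40 × 0.5925 = 6.857 mg/L.
Minimum DO = 8.91 − 6.857 = 2.053 mg/L.

t_c ≈ 2.28 d; minimum DO ≈ 2.05 mg/L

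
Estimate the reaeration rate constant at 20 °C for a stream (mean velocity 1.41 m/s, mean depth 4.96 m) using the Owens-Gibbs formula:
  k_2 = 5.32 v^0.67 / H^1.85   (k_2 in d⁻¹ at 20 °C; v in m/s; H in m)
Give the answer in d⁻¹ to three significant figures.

k_2 = 5.32 × 1.41^0.67 / 4.96^1.85 = 5.32 × 1.259 / 19.35 = 0.3461 d⁻¹.

k_2 ≈ 0.346 d⁻¹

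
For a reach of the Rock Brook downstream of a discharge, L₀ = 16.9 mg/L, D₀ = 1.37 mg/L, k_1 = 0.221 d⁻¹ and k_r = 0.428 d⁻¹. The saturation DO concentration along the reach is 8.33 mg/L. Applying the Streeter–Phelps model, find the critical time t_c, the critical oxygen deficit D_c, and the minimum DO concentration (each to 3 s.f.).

With k_r/k_1 = 1.937 and 1 − D₀(k_r−k_1)/(k_1 L₀) = 0.9241,
t_c = ln(1.937 × 0.9241) / (0.428 − 0.221) = ln(1.790) / 0.2070 = 0.5820/0.2070 = 2.812 d.
D_c = (k_1/k_r) L₀ e^(−k_1 t_c) = (0.221/0.428) × 16.9 × e^(−0.221×2.812) = 0.5164 × 16.9 × 0.5372 = 4.688 mg/L.
Minimum DO = C_s − D_c = 8.33 − 4.688 = 3.642 mg/L.

t_c ≈ 2.81 d; D_c ≈ 4.69 mg/L; min DO ≈ 3.64 mg/L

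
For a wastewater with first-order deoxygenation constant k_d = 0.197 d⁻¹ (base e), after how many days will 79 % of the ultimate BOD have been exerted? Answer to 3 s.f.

y/L₀ = 1 − e^(−k_d t) = 0.79 ⇒ e^(−k_d t) = 0.210
t = −ln(0.210) / 0.197 = 1.561 / 0.197 = 7.922 d.

t ≈ 7.92 d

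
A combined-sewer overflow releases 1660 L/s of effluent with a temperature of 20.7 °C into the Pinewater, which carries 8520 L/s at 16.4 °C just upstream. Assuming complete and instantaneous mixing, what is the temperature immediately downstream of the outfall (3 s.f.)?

17.1 °C

Flow-weighted mixing: C = (Q_r C_r + Q_w C_w)/(Q_r + Q_w)
= (8520×16.4 + 1660×20.7)/(8520 + 1660) = 174100/10180 = 17.10 °C.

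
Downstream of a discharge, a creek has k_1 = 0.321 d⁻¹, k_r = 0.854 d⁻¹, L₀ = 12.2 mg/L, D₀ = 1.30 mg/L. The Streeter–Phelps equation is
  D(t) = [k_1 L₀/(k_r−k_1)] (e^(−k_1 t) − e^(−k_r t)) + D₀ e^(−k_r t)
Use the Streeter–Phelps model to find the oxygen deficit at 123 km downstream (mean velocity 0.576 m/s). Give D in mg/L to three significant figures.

Travel time t = x/v = 123 km / (0.576 m/s) = 123000 m / 0.576 m/s = 213500 s = 2.472 d.
k_1 L₀/(k_r−k_1) = 0.321×12.2/(0.854−0.321) = 3.916/0.5330 = 7.347 mg/L.
e^(−k_1 t) = e^(−0.321×2.472) = 0.4523; e^(−k_r t) = e^(−0.854×2.472) = 0.1212.
D = 7.347 × (0.4523 − 0.1212) + 1.30 × 0.1212 = 2.433 + 0.1575 = 2.591 mg/L.

D ≈ 2.59 mg/L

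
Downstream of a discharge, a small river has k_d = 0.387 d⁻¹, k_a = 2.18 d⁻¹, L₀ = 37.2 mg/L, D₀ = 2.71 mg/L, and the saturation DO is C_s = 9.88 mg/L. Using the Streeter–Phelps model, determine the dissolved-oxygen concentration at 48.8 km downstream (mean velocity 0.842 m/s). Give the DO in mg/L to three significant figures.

DO ≈ 4.92 mg/L

Travel time t = x/v = 48.8 km / (0.842 m/s) = 48800 m / 0.842 m/s = 57960 s = 0.6708 d.
k_d L₀/(k_a−k_d) = 0.387×37.2/(2.18−0.387) = 14.40/1.793 = 8.029 mg/L.
e^(−k_d t) = e^(−0.387×0.6708) = 0.7714; e^(−k_a t) = e^(−2.18×0.6708) = 0.2317.
D = 8.029 × (0.7714 − 0.2317) + 2.71 × 0.2317 = 4.333 + 0.6279 = 4.961 mg/L.
DO = C_s − D = 9.88 − 4.961 = 4.919 mg/L.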